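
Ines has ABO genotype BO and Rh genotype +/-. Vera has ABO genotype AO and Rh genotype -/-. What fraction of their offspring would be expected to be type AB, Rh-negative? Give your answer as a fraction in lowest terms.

ABO cross BO × AO → offspring phenotypes: 1/4 O, 1/4 A, 1/4 B, 1/4 AB.
Rh cross +/- × -/- → 1/2 Rh+, 1/2 Rh-.
Independent loci: P(type AB, Rh-negative) = 1/4 × 1/2 = 1/8.

1/8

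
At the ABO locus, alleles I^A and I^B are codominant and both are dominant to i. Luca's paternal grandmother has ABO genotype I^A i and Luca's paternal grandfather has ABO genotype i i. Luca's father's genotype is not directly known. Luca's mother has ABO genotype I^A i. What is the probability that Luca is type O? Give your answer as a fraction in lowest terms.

Luca's father's ABO genotype from I^A i × i i: 1/2 I^A i, 1/2 i i.
Crossing each possibility with the mother I^A i and summing P(type O): 1/2·1/4 + 1/2·1/2 = 3/8.

3/8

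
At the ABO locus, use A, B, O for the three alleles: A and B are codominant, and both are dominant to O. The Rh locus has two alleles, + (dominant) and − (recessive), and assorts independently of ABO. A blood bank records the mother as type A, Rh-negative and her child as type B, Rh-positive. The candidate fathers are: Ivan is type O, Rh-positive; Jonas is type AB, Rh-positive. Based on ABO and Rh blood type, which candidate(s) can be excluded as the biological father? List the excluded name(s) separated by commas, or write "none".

Ivan

A candidate is excluded only if no genotype consistent with his phenotype could produce a type B, Rh-positive child with a type A, Rh-negative mother.
Ivan (type O, Rh+): no genotype consistent with that phenotype can produce a type-B Rh+ child with a type-A mother.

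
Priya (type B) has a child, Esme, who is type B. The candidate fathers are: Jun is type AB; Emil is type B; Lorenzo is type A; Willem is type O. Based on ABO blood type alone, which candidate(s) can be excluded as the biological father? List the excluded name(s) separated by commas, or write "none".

none

A candidate is excluded only if no genotype consistent with his phenotype could produce a type B child with a type B mother.
Every candidate has at least one consistent genotype combination, so none can be excluded.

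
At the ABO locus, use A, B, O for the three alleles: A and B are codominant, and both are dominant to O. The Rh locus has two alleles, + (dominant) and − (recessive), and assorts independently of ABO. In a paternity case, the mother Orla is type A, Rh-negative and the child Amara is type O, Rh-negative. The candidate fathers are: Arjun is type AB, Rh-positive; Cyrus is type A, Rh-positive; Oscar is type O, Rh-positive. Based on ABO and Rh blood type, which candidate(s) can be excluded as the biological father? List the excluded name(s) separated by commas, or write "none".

Arjun

A candidate is excluded only if no genotype consistent with his phenotype could produce a type O, Rh-negative child with a type A, Rh-negative mother.
Arjun (type AB, Rh+): no genotype consistent with that phenotype can produce a type-O Rh- child with a type-A mother.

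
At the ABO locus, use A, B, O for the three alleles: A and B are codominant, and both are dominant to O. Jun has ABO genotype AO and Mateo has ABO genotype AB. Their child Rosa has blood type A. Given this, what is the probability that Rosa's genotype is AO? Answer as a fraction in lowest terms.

Cross AO × AB → 1/4 AA, 1/4 AB, 1/4 AO, 1/4 BO.
Type-A genotypes among offspring: AA (1/4), AO (1/4); total 1/2.
P(AO | type A) = (1/4) / (1/2) = 1/2.

1/2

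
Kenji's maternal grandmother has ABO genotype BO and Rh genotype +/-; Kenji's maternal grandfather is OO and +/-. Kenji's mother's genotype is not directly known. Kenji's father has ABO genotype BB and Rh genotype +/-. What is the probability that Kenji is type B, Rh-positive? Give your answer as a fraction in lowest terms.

3/4

Kenji's mother's ABO genotype from BO × OO: 1/2 BO, 1/2 OO.
Crossing each possibility with the father BB and summing P(type B): 1/2·1 + 1/2·1 = 1.
Similarly for Rh via the mother's Rh distribution: P(Rh+) = 3/4.
Independent loci: 1 × 3/4 = 3/4.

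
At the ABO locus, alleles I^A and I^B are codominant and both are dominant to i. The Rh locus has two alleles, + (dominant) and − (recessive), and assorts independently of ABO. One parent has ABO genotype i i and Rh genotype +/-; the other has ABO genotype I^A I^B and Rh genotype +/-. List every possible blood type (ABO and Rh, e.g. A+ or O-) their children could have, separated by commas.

A+, A-, B+, B-

Gametes from i i × I^A I^B give offspring ABO genotypes I^A i, I^B i, i.e. phenotypes A, B.
Rh cross +/- × +/- → phenotypes Rh+, Rh-.
Combining independently: A+, A-, B+, B-.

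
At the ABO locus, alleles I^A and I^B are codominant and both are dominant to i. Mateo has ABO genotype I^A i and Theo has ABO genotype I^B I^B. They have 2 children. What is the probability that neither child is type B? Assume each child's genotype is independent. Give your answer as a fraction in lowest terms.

1/4

ABO cross I^A i × I^B I^B → 1/2 B, 1/2 AB.
So P(type B) = 1/2 per child.
P(not type B) = 1/2 for one child; (1/2)^2 = 1/4.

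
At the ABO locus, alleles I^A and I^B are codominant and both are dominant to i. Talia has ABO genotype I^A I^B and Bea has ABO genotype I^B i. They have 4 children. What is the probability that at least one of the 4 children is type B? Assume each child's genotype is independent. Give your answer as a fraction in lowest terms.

15/16

ABO cross I^A I^B × I^B i → 1/4 A, 1/2 B, 1/4 AB.
So P(type B) = 1/2 per child.
P(none) = (1/2)^4 = 1/16; P(at least one) = 1 − 1/16 = 15/16.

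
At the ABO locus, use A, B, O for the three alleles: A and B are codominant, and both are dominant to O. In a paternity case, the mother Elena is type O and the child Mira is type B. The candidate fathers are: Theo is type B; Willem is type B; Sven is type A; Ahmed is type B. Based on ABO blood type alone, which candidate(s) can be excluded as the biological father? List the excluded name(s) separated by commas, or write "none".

Sven

A candidate is excluded only if no genotype consistent with his phenotype could produce a type B child with a type O mother.
Sven (type A): no genotype consistent with that phenotype can produce a type-B child with a type-O mother.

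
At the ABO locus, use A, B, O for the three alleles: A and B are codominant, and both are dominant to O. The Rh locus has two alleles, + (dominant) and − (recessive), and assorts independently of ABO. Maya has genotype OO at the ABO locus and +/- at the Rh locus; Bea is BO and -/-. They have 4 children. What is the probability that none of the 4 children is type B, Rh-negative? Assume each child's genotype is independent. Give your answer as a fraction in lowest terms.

81/256

ABO cross OO × BO → 1/2 O, 1/2 B.
Rh cross +/- × -/- → 1/2 Rh+, 1/2 Rh-; so P(type B, Rh-negative) = 1/2 × 1/2 = 1/4 per child.
P(not type B, Rh-negative) = 3/4 for one child; (3/4)^4 = 81/256.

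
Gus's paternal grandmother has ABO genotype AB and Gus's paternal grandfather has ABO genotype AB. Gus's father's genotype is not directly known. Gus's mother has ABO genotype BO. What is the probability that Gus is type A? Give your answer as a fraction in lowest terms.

1/4

Gus's father's ABO genotype from AB × AB: 1/4 AA, 1/2 AB, 1/4 BB.
Crossing each possibility with the mother BO and summing P(type A): 1/4·1/2 + 1/2·1/4 + 1/4·0 = 1/4.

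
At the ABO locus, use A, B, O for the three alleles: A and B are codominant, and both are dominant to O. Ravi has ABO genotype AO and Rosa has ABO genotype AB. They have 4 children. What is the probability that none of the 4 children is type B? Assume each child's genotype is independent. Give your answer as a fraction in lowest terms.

ABO cross AO × AB → 1/2 A, 1/4 B, 1/4 AB.
So P(type B) = 1/4 per child.
P(not type B) = 3/4 for one child; (3/4)^4 = 81/256.

81/256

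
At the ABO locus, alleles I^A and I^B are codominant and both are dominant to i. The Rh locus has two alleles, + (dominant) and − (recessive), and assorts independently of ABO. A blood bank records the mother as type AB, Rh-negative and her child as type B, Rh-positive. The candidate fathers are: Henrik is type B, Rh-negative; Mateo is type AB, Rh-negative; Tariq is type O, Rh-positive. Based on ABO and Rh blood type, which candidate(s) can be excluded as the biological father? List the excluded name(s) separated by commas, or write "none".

Henrik, Mateo

A candidate is excluded only if no genotype consistent with his phenotype could produce a type B, Rh-positive child with a type AB, Rh-negative mother.
Henrik (type B, Rh-): no genotype consistent with that phenotype can produce a type-B Rh+ child with a type-AB mother.
Mateo (type AB, Rh-): no genotype consistent with that phenotype can produce a type-B Rh+ child with a type-AB mother.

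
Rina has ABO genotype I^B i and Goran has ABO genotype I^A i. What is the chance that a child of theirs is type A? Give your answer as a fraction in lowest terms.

1/4

ABO cross I^B i × I^A i → offspring phenotypes: 1/4 O, 1/4 A, 1/4 B, 1/4 AB.
So P(type A) = 1/4.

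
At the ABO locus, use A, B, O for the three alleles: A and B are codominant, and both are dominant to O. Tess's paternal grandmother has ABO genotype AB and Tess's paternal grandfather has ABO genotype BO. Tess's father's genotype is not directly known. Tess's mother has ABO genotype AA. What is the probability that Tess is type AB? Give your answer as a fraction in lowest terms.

1/2

Tess's father's ABO genotype from AB × BO: 1/4 AB, 1/4 AO, 1/4 BB, 1/4 BO.
Crossing each possibility with the mother AA and summing P(type AB): 1/4·1/2 + 1/4·0 + 1/4·1 + 1/4·1/2 = 1/2.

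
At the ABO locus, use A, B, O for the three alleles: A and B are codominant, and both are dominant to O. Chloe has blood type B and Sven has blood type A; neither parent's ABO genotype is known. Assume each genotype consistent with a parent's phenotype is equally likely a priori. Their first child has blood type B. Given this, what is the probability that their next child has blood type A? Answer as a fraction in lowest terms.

1/12

Possible genotypes: Chloe ∈ {BB, BO}; Sven ∈ {AA, AO}.
Weight each parental genotype pair by prior × P(type-B child):
  BB × AO: posterior weight 2/3; P(next child type A) = 0.
  BO × AO: posterior weight 1/3; P(next child type A) = 1/4.
Weighted sum = 1/12.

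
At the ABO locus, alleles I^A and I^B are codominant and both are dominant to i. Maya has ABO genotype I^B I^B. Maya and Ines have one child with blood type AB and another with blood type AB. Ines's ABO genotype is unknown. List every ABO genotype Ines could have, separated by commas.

For each candidate genotype of Ines, check whether crossing it with I^B I^B can produce every observed child phenotype.
  I^A I^A → possible child types {AB} ✓
  I^A I^B → possible child types {B, AB} ✓
  I^A i → possible child types {B, AB} ✓
  I^B I^B → possible child types {B} ✗
  I^B i → possible child types {B} ✗
  i i → possible child types {B} ✗

I^A I^A, I^A I^B, I^A i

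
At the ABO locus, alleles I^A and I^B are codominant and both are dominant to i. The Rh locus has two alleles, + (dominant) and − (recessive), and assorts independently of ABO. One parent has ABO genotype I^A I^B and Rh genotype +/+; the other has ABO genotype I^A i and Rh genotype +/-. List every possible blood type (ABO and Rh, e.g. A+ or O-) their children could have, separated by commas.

Gametes from I^A I^B × I^A i give offspring ABO genotypes I^A I^A, I^A I^B, I^A i, I^B i, i.e. phenotypes A, B, AB.
Rh cross +/+ × +/- → phenotypes Rh+.
Combining independently: A+, B+, AB+.

A+, B+, AB+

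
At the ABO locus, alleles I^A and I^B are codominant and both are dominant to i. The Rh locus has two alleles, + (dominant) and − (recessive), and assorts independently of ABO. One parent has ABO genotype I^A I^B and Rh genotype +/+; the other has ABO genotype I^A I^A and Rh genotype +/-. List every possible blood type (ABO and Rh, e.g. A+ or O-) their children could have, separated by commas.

A+, AB+

Gametes from I^A I^B × I^A I^A give offspring ABO genotypes I^A I^A, I^A I^B, i.e. phenotypes A, AB.
Rh cross +/+ × +/- → phenotypes Rh+.
Combining independently: A+, AB+.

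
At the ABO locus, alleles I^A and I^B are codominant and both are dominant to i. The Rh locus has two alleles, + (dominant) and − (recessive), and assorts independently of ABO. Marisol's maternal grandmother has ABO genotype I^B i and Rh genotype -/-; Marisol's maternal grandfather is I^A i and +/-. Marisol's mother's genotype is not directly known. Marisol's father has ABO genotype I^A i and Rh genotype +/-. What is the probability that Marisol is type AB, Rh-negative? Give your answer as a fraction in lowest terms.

3/64

Marisol's mother's ABO genotype from I^B i × I^A i: 1/4 I^A I^B, 1/4 I^A i, 1/4 I^B i, 1/4 i i.
Crossing each possibility with the father I^A i and summing P(type AB): 1/4·1/4 + 1/4·0 + 1/4·1/4 + 1/4·0 = 1/8.
Similarly for Rh via the mother's Rh distribution: P(Rh-) = 3/8.
Independent loci: 1/8 × 3/8 = 3/64.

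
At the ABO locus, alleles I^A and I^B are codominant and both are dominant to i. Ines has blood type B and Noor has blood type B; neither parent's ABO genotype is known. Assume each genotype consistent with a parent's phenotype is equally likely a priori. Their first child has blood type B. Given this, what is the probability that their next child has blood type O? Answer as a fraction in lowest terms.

1/20

Possible genotypes: Ines ∈ {I^B I^B, I^B i}; Noor ∈ {I^B I^B, I^B i}.
Weight each parental genotype pair by prior × P(type-B child):
  I^B I^B × I^B I^B: posterior weight 4/15; P(next child type O) = 0.
  I^B I^B × I^B i: posterior weight 4/15; P(next child type O) = 0.
  I^B i × I^B I^B: posterior weight 4/15; P(next child type O) = 0.
  I^B i × I^B i: posterior weight 1/5; P(next child type O) = 1/4.
Weighted sum = 1/20.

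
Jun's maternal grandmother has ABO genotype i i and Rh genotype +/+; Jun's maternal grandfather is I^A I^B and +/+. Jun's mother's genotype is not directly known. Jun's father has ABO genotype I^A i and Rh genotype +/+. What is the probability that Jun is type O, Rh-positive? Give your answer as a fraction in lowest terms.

Jun's mother's ABO genotype from i i × I^A I^B: 1/2 I^A i, 1/2 I^B i.
Crossing each possibility with the father I^A i and summing P(type O): 1/2·1/4 + 1/2·1/4 = 1/4.
Similarly for Rh via the mother's Rh distribution: P(Rh+) = 1.
Independent loci: 1/4 × 1 = 1/4.

1/4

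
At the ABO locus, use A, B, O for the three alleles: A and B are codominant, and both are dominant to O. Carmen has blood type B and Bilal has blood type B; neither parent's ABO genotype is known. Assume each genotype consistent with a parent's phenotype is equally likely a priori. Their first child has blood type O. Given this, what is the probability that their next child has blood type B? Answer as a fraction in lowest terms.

Possible genotypes: Carmen ∈ {BB, BO}; Bilal ∈ {BB, BO}.
Weight each parental genotype pair by prior × P(type-O child):
  BO × BO: posterior weight 1; P(next child type B) = 3/4.
Weighted sum = 3/4.

3/4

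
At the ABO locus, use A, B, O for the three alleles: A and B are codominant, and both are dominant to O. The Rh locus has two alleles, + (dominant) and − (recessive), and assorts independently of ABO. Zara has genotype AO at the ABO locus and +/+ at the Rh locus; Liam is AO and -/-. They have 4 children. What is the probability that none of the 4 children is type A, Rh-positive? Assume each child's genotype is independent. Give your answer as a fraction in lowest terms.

ABO cross AO × AO → 1/4 O, 3/4 A.
Rh cross +/+ × -/- → 1 Rh+; so P(type A, Rh-positive) = 3/4 × 1 = 3/4 per child.
P(not type A, Rh-positive) = 1/4 for one child; (1/4)^4 = 1/256.

1/256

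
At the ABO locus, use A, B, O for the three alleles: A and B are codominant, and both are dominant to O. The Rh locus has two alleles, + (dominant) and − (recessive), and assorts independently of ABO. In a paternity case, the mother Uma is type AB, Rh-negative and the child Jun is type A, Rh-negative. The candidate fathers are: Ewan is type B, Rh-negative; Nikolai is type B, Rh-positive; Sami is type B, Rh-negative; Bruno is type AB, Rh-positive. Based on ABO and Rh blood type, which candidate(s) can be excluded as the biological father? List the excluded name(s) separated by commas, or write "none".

A candidate is excluded only if no genotype consistent with his phenotype could produce a type A, Rh-negative child with a type AB, Rh-negative mother.
Every candidate has at least one consistent genotype combination, so none can be excluded.

none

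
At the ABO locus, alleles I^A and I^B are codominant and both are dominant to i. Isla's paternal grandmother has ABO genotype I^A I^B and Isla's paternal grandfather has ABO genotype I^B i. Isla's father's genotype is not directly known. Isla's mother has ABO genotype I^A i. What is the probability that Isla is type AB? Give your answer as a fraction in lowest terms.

Isla's father's ABO genotype from I^A I^B × I^B i: 1/4 I^A I^B, 1/4 I^A i, 1/4 I^B I^B, 1/4 I^B i.
Crossing each possibility with the mother I^A i and summing P(type AB): 1/4·1/4 + 1/4·0 + 1/4·1/2 + 1/4·1/4 = 1/4.

1/4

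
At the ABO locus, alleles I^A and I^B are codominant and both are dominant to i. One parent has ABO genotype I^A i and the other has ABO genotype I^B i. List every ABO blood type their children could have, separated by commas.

O, A, B, AB

Gametes from I^A i × I^B i give offspring ABO genotypes I^A I^B, I^A i, I^B i, i i, i.e. phenotypes O, A, B, AB.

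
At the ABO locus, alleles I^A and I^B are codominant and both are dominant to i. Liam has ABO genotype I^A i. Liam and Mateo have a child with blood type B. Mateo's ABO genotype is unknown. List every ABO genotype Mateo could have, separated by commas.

For each candidate genotype of Mateo, check whether crossing it with I^A i can produce every observed child phenotype.
  I^A I^A → possible child types {A} ✗
  I^A I^B → possible child types {A, B, AB} ✓
  I^A i → possible child types {O, A} ✗
  I^B I^B → possible child types {B, AB} ✓
  I^B i → possible child types {O, A, B, AB} ✓
  i i → possible child types {O, A} ✗

I^A I^B, I^B I^B, I^B i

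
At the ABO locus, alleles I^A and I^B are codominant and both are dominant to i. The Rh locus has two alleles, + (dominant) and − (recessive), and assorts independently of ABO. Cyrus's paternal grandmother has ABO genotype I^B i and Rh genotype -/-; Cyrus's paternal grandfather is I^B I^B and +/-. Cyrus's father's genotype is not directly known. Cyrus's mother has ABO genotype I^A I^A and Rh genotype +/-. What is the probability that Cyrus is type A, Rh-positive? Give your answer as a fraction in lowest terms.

5/32

Cyrus's father's ABO genotype from I^B i × I^B I^B: 1/2 I^B I^B, 1/2 I^B i.
Crossing each possibility with the mother I^A I^A and summing P(type A): 1/2·0 + 1/2·1/2 = 1/4.
Similarly for Rh via the father's Rh distribution: P(Rh+) = 5/8.
Independent loci: 1/4 × 5/8 = 5/32.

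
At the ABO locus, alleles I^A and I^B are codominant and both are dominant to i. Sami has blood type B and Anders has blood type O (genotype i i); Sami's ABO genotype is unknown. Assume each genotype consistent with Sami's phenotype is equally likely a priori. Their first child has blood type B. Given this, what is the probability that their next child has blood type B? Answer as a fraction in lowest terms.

Possible genotypes: Sami ∈ {I^B I^B, I^B i}; Anders ∈ {i i}.
Weight each parental genotype pair by prior × P(type-B child):
  I^B I^B × i i: posterior weight 2/3; P(next child type B) = 1.
  I^B i × i i: posterior weight 1/3; P(next child type B) = 1/2.
Weighted sum = 5/6.

5/6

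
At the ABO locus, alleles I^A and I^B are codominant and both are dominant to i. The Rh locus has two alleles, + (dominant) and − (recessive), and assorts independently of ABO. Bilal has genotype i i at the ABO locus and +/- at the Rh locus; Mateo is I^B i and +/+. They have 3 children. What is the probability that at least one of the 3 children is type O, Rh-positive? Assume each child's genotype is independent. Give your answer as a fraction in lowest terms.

ABO cross i i × I^B i → 1/2 O, 1/2 B.
Rh cross +/- × +/+ → 1 Rh+; so P(type O, Rh-positive) = 1/2 × 1 = 1/2 per child.
P(none) = (1/2)^3 = 1/8; P(at least one) = 1 − 1/8 = 7/8.

7/8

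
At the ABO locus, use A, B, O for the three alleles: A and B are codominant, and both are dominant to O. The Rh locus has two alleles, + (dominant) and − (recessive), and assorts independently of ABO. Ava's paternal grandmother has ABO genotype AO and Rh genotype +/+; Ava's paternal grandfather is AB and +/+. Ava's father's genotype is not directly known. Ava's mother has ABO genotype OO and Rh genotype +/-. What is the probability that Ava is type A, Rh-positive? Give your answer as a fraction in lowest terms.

1/2

Ava's father's ABO genotype from AO × AB: 1/4 AA, 1/4 AB, 1/4 AO, 1/4 BO.
Crossing each possibility with the mother OO and summing P(type A): 1/4·1 + 1/4·1/2 + 1/4·1/2 + 1/4·0 = 1/2.
Similarly for Rh via the father's Rh distribution: P(Rh+) = 1.
Independent loci: 1/2 × 1 = 1/2.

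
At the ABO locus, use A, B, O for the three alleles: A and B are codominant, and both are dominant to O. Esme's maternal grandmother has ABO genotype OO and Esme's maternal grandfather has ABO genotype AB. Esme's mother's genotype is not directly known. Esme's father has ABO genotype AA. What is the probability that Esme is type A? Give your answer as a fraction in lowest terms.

Esme's mother's ABO genotype from OO × AB: 1/2 AO, 1/2 BO.
Crossing each possibility with the father AA and summing P(type A): 1/2·1 + 1/2·1/2 = 3/4.

3/4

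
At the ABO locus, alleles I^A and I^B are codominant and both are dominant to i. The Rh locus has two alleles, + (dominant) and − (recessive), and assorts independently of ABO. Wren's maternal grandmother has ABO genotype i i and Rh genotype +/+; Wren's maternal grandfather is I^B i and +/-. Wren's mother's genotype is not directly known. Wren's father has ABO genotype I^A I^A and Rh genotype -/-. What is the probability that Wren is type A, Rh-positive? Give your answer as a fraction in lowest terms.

9/16

Wren's mother's ABO genotype from i i × I^B i: 1/2 I^B i, 1/2 i i.
Crossing each possibility with the father I^A I^A and summing P(type A): 1/2·1/2 + 1/2·1 = 3/4.
Similarly for Rh via the mother's Rh distribution: P(Rh+) = 3/4.
Independent loci: 3/4 × 3/4 = 9/16.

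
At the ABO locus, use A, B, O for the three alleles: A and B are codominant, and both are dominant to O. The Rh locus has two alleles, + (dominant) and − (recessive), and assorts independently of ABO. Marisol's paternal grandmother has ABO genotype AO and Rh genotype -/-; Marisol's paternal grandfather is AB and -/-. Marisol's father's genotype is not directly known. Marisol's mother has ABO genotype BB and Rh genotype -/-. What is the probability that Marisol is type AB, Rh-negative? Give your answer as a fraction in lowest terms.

1/2

Marisol's father's ABO genotype from AO × AB: 1/4 AA, 1/4 AB, 1/4 AO, 1/4 BO.
Crossing each possibility with the mother BB and summing P(type AB): 1/4·1 + 1/4·1/2 + 1/4·1/2 + 1/4·0 = 1/2.
Similarly for Rh via the father's Rh distribution: P(Rh-) = 1.
Independent loci: 1/2 × 1 = 1/2.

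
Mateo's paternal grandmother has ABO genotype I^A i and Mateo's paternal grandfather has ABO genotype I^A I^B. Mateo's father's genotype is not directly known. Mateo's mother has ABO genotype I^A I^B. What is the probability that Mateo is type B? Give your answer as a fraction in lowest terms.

Mateo's father's ABO genotype from I^A i × I^A I^B: 1/4 I^A I^A, 1/4 I^A I^B, 1/4 I^A i, 1/4 I^B i.
Crossing each possibility with the mother I^A I^B and summing P(type B): 1/4·0 + 1/4·1/4 + 1/4·1/4 + 1/4·1/2 = 1/4.

1/4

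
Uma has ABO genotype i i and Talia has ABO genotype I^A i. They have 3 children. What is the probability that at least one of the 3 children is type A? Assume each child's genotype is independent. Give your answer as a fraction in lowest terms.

7/8

ABO cross i i × I^A i → 1/2 O, 1/2 A.
So P(type A) = 1/2 per child.
P(none) = (1/2)^3 = 1/8; P(at least one) = 1 − 1/8 = 7/8.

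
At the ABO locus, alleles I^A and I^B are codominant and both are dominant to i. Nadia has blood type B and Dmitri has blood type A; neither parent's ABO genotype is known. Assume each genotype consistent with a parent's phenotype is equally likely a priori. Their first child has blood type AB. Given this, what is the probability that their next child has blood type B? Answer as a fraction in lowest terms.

5/36

Possible genotypes: Nadia ∈ {I^B I^B, I^B i}; Dmitri ∈ {I^A I^A, I^A i}.
Weight each parental genotype pair by prior × P(type-AB child):
  I^B I^B × I^A I^A: posterior weight 4/9; P(next child type B) = 0.
  I^B I^B × I^A i: posterior weight 2/9; P(next child type B) = 1/2.
  I^B i × I^A I^A: posterior weight 2/9; P(next child type B) = 0.
  I^B i × I^A i: posterior weight 1/9; P(next child type B) = 1/4.
Weighted sum = 5/36.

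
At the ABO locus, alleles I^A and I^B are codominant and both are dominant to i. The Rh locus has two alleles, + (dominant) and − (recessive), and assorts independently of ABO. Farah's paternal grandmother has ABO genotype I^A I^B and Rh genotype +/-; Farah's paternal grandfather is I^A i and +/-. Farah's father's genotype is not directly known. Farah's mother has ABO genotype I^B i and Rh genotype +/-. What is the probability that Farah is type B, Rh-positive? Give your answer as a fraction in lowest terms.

Farah's father's ABO genotype from I^A I^B × I^A i: 1/4 I^A I^A, 1/4 I^A I^B, 1/4 I^A i, 1/4 I^B i.
Crossing each possibility with the mother I^B i and summing P(type B): 1/4·0 + 1/4·1/2 + 1/4·1/4 + 1/4·3/4 = 3/8.
Similarly for Rh via the father's Rh distribution: P(Rh+) = 3/4.
Independent loci: 3/8 × 3/4 = 9/32.

9/32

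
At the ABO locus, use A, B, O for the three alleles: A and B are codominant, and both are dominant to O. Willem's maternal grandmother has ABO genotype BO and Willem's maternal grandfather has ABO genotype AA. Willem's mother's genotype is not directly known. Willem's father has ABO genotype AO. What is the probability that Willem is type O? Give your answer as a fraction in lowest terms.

Willem's mother's ABO genotype from BO × AA: 1/2 AB, 1/2 AO.
Crossing each possibility with the father AO and summing P(type O): 1/2·0 + 1/2·1/4 = 1/8.

1/8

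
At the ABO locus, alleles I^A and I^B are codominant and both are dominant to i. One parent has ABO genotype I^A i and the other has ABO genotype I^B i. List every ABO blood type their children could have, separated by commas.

Gametes from I^A i × I^B i give offspring ABO genotypes I^A I^B, I^A i, I^B i, i i, i.e. phenotypes O, A, B, AB.

O, A, B, AB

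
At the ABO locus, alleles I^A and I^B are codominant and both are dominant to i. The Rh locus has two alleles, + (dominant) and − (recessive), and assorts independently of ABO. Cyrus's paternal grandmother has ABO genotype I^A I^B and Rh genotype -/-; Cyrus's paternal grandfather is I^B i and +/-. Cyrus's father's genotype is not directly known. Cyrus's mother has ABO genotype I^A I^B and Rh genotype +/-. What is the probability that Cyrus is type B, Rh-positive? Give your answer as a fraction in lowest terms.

Cyrus's father's ABO genotype from I^A I^B × I^B i: 1/4 I^A I^B, 1/4 I^A i, 1/4 I^B I^B, 1/4 I^B i.
Crossing each possibility with the mother I^A I^B and summing P(type B): 1/4·1/4 + 1/4·1/4 + 1/4·1/2 + 1/4·1/2 = 3/8.
Similarly for Rh via the father's Rh distribution: P(Rh+) = 5/8.
Independent loci: 3/8 × 5/8 = 15/64.

15/64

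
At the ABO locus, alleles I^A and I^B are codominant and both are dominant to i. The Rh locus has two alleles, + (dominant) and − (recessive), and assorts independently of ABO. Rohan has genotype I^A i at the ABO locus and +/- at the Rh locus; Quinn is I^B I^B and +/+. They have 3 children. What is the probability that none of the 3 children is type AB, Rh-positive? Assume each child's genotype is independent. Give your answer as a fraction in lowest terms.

ABO cross I^A i × I^B I^B → 1/2 B, 1/2 AB.
Rh cross +/- × +/+ → 1 Rh+; so P(type AB, Rh-positive) = 1/2 × 1 = 1/2 per child.
P(not type AB, Rh-positive) = 1/2 for one child; (1/2)^3 = 1/8.

1/8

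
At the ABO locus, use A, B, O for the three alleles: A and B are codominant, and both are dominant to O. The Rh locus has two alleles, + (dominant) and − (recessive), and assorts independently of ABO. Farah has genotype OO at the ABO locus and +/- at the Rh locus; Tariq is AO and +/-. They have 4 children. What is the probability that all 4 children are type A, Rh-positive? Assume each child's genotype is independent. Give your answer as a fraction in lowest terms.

81/4096

ABO cross OO × AO → 1/2 O, 1/2 A.
Rh cross +/- × +/- → 3/4 Rh+, 1/4 Rh-; so P(type A, Rh-positive) = 1/2 × 3/4 = 3/8 per child.
All 4 independent: (3/8)^4 = 81/4096.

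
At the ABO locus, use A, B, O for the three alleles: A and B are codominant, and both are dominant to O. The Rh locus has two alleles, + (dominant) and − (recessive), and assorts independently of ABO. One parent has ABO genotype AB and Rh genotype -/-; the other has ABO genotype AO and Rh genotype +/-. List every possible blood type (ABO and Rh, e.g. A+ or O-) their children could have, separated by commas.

Gametes from AB × AO give offspring ABO genotypes AA, AB, AO, BO, i.e. phenotypes A, B, AB.
Rh cross -/- × +/- → phenotypes Rh+, Rh-.
Combining independently: A+, A-, B+, B-, AB+, AB-.

A+, A-, B+, B-, AB+, AB-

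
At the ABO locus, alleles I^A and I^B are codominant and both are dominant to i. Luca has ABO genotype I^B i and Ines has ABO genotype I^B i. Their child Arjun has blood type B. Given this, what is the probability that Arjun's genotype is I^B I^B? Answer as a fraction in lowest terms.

1/3

Cross I^B i × I^B i → 1/4 I^B I^B, 1/2 I^B i, 1/4 i i.
Type-B genotypes among offspring: I^B I^B (1/4), I^B i (1/2); total 3/4.
P(I^B I^B | type B) = (1/4) / (3/4) = 1/3.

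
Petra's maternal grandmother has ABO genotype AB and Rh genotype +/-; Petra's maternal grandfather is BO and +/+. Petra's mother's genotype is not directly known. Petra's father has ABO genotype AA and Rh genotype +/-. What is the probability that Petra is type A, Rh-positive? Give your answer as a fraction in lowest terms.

7/16

Petra's mother's ABO genotype from AB × BO: 1/4 AB, 1/4 AO, 1/4 BB, 1/4 BO.
Crossing each possibility with the father AA and summing P(type A): 1/4·1/2 + 1/4·1 + 1/4·0 + 1/4·1/2 = 1/2.
Similarly for Rh via the mother's Rh distribution: P(Rh+) = 7/8.
Independent loci: 1/2 × 7/8 = 7/16.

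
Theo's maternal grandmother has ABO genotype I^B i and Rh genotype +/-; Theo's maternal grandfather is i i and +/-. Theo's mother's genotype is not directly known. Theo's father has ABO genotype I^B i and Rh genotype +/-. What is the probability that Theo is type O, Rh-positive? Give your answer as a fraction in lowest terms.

9/32

Theo's mother's ABO genotype from I^B i × i i: 1/2 I^B i, 1/2 i i.
Crossing each possibility with the father I^B i and summing P(type O): 1/2·1/4 + 1/2·1/2 = 3/8.
Similarly for Rh via the mother's Rh distribution: P(Rh+) = 3/4.
Independent loci: 3/8 × 3/4 = 9/32.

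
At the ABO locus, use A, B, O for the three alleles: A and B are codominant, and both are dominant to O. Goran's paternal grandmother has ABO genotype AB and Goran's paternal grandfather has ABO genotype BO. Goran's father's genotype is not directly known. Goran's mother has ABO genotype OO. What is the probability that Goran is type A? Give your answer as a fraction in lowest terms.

Goran's father's ABO genotype from AB × BO: 1/4 AB, 1/4 AO, 1/4 BB, 1/4 BO.
Crossing each possibility with the mother OO and summing P(type A): 1/4·1/2 + 1/4·1/2 + 1/4·0 + 1/4·0 = 1/4.

1/4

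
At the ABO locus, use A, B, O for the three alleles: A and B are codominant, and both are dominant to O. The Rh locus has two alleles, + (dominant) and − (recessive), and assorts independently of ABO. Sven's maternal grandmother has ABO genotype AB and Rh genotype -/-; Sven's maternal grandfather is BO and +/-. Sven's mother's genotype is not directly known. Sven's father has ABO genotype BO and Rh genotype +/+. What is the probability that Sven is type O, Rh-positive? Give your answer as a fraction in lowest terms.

1/8

Sven's mother's ABO genotype from AB × BO: 1/4 AB, 1/4 AO, 1/4 BB, 1/4 BO.
Crossing each possibility with the father BO and summing P(type O): 1/4·0 + 1/4·1/4 + 1/4·0 + 1/4·1/4 = 1/8.
Similarly for Rh via the mother's Rh distribution: P(Rh+) = 1.
Independent loci: 1/8 × 1 = 1/8.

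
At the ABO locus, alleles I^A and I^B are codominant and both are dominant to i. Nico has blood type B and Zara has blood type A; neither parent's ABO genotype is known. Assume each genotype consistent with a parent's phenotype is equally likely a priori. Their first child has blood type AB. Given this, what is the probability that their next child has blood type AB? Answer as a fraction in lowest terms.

25/36

Possible genotypes: Nico ∈ {I^B I^B, I^B i}; Zara ∈ {I^A I^A, I^A i}.
Weight each parental genotype pair by prior × P(type-AB child):
  I^B I^B × I^A I^A: posterior weight 4/9; P(next child type AB) = 1.
  I^B I^B × I^A i: posterior weight 2/9; P(next child type AB) = 1/2.
  I^B i × I^A I^A: posterior weight 2/9; P(next child type AB) = 1/2.
  I^B i × I^A i: posterior weight 1/9; P(next child type AB) = 1/4.
Weighted sum = 25/36.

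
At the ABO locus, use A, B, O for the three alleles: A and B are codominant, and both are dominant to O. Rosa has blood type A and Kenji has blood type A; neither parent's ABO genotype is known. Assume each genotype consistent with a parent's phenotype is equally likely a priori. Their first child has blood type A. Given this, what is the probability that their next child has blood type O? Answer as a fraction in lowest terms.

Possible genotypes: Rosa ∈ {AA, AO}; Kenji ∈ {AA, AO}.
Weight each parental genotype pair by prior × P(type-A child):
  AA × AA: posterior weight 4/15; P(next child type O) = 0.
  AA × AO: posterior weight 4/15; P(next child type O) = 0.
  AO × AA: posterior weight 4/15; P(next child type O) = 0.
  AO × AO: posterior weight 1/5; P(next child type O) = 1/4.
Weighted sum = 1/20.

1/20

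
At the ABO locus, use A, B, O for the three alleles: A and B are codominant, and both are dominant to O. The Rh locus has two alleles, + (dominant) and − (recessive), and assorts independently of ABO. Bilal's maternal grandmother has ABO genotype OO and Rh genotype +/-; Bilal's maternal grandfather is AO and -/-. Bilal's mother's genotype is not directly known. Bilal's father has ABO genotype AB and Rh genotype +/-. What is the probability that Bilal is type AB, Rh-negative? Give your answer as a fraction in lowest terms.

Bilal's mother's ABO genotype from OO × AO: 1/2 AO, 1/2 OO.
Crossing each possibility with the father AB and summing P(type AB): 1/2·1/4 + 1/2·0 = 1/8.
Similarly for Rh via the mother's Rh distribution: P(Rh-) = 3/8.
Independent loci: 1/8 × 3/8 = 3/64.

3/64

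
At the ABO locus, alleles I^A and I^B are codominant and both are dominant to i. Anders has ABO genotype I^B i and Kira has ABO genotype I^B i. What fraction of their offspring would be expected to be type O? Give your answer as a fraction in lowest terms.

ABO cross I^B i × I^B i → offspring phenotypes: 1/4 O, 3/4 B.
So P(type O) = 1/4.

1/4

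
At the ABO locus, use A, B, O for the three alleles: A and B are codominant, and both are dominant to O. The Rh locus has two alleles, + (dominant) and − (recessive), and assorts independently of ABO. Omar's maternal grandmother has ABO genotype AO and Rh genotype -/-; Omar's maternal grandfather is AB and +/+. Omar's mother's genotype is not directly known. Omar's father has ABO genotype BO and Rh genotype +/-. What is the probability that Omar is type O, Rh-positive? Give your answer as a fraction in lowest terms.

3/32

Omar's mother's ABO genotype from AO × AB: 1/4 AA, 1/4 AB, 1/4 AO, 1/4 BO.
Crossing each possibility with the father BO and summing P(type O): 1/4·0 + 1/4·0 + 1/4·1/4 + 1/4·1/4 = 1/8.
Similarly for Rh via the mother's Rh distribution: P(Rh+) = 3/4.
Independent loci: 1/8 × 3/4 = 3/32.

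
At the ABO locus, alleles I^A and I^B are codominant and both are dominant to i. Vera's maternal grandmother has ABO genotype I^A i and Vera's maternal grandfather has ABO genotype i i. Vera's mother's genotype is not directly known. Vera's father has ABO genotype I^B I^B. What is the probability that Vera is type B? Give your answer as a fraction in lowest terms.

3/4

Vera's mother's ABO genotype from I^A i × i i: 1/2 I^A i, 1/2 i i.
Crossing each possibility with the father I^B I^B and summing P(type B): 1/2·1/2 + 1/2·1 = 3/4.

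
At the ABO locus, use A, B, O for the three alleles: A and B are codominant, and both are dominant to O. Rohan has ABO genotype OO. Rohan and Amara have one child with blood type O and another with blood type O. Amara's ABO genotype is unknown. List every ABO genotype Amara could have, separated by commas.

AO, BO, OO

For each candidate genotype of Amara, check whether crossing it with OO can produce every observed child phenotype.
  AA → possible child types {A} ✗
  AB → possible child types {A, B} ✗
  AO → possible child types {O, A} ✓
  BB → possible child types {B} ✗
  BO → possible child types {O, B} ✓
  OO → possible child types {O} ✓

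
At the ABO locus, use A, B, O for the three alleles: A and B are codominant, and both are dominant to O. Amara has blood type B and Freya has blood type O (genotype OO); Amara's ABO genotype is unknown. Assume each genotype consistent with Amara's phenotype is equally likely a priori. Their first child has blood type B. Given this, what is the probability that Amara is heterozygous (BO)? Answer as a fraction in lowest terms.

1/3

Possible genotypes: Amara ∈ {BB, BO}; Freya ∈ {OO}.
Weight each parental genotype pair by prior × P(type-B child):
  BB × OO: posterior weight 2/3.
  BO × OO: posterior weight 1/3.
Sum the posterior weight over pairs where Amara is BO: 1/3.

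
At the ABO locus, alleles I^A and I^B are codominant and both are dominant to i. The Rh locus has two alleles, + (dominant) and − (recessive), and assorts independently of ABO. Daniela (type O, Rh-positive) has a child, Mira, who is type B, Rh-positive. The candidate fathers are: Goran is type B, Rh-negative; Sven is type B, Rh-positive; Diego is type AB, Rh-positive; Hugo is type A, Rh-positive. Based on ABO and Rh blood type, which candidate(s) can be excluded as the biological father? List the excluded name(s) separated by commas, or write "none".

Hugo

A candidate is excluded only if no genotype consistent with his phenotype could produce a type B, Rh-positive child with a type O, Rh-positive mother.
Hugo (type A, Rh+): no genotype consistent with that phenotype can produce a type-B Rh+ child with a type-O mother.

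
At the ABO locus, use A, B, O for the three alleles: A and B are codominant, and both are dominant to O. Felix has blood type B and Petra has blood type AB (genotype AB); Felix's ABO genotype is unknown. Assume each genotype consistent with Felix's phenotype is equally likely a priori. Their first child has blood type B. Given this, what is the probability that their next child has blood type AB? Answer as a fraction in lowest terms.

3/8

Possible genotypes: Felix ∈ {BB, BO}; Petra ∈ {AB}.
Weight each parental genotype pair by prior × P(type-B child):
  BB × AB: posterior weight 1/2; P(next child type AB) = 1/2.
  BO × AB: posterior weight 1/2; P(next child type AB) = 1/4.
Weighted sum = 3/8.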